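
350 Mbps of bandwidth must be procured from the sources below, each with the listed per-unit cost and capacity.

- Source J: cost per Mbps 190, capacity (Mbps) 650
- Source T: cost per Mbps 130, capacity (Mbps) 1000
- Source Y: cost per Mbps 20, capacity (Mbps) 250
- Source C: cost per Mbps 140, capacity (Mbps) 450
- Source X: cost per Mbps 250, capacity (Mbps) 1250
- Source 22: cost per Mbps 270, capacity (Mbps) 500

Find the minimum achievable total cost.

Cheapest first:
Source Y at 20: take all 250 Mbps — 100 still needed.
Take 100 from Source T at 130 to finish.
Source C, Source J, Source X, Source 22: unused.
Cost = 250×20 + 100×130 = 18000.

18000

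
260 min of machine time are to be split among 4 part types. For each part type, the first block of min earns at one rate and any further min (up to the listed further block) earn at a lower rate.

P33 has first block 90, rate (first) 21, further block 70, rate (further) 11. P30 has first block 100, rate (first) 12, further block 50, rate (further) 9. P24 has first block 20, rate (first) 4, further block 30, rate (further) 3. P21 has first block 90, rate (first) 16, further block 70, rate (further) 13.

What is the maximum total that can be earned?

Rank every tier by rate: P33/first 21 > P21/first 16 > P21/second 13 > P30/first 12 > P33/second 11 > P30/second 9 > P24/first 4 > P24/second 3.
Fill P33 first block (90 at 21) — 170 left.
P21 first at 16: fill all 90 — 80 left.
P21/second (13): +70 — 10 left.
P30/first: +10 of 100 at 12; pool empty.
Total = 21×90 + 16×90 + 13×70 + 12×10 = 4360.

4360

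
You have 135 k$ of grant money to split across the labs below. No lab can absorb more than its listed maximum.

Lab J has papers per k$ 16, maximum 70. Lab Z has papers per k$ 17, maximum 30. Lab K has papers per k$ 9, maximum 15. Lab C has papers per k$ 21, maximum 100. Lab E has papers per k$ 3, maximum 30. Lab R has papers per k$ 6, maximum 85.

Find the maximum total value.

Rank by papers per k$: Lab C 21 > Lab Z 17 > Lab J 16 > Lab K 9 > Lab R 6 > Lab E 3.
Lab C takes 100 to reach its cap of 100 ; 35 left.
Lab Z: +30 to 30 (cap) ; 5 left.
Lab J: +5 (room for 70) → 5. Pool exhausted.
Total = 16×5 + 17×30 + 21×100 = 2690.

2690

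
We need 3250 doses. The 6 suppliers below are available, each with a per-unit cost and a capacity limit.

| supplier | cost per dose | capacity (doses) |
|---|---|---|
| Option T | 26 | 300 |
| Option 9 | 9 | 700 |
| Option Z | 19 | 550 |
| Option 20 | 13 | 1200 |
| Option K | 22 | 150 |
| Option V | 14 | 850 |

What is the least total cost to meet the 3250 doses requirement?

43300

Cheapest first:
Option 9 (9): use full 700 → 2550 doses to go.
Option 20 at 13: take all 1200 doses → 1350 still needed.
Option V (14): use full 850 → 500 doses to go.
Option Z at 19: take 500 of its 550 → requirement met.
Option K, Option T: unused.
Cost = 700×9 + 1200×13 + 850×14 + 500×19 = 43300.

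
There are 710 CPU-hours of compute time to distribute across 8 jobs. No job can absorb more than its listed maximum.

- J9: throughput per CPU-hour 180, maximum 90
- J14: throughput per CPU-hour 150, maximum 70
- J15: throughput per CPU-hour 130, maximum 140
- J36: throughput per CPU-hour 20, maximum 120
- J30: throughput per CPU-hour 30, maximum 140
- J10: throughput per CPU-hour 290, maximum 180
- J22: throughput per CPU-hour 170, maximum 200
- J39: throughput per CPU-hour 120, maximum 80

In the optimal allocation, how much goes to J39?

30

Rank by throughput per CPU-hour: J10 290 > J9 180 > J22 170 > J14 150 > J15 130 > J39 120 > J30 30 > J36 20.
J10 takes 180 to reach its cap of 180 — 530 left.
J9: +90 to 90 (cap) — 440 left.
J22 takes 200 to reach its cap of 200 — 240 left.
Give J14 70 to hit its cap of 70 — 170 left.
J15 takes 140 to reach its cap of 140 — 30 left.
J39: +30 (room for 80) → 30. Pool exhausted.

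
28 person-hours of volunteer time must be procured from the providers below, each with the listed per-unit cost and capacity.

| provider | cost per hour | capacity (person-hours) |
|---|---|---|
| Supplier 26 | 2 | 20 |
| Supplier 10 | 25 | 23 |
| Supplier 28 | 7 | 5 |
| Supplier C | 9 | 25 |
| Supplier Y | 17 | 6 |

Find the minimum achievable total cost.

102

Fill from the cheapest provider first.
Take 20 from Supplier 26 at 2 ; need 8 more.
Take 5 from Supplier 28 at 7 ; need 3 more.
Supplier C at 9: take 3 of its 25 ; requirement met.
Supplier Y, Supplier 10: unused.
Cost = 20×2 + 5×7 + 3×9 = 102.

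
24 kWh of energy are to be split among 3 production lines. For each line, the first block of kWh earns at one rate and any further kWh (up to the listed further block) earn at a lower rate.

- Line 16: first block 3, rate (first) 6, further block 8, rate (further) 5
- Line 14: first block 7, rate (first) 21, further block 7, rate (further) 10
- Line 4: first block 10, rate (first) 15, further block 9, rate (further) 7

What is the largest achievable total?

Rank every tier by rate: Line 14/tier1 21 > Line 4/tier1 15 > Line 14/tier2 10 > Line 4/tier2 7 > Line 16/tier1 6 > Line 16/tier2 5.
Line 14 tier1 at 21: fill all 7 ; 17 left.
Line 4/tier1 (15): +10 ; 7 left.
Line 14/tier2 (10): +7 ; 0 left.
Total = 21×7 + 15×10 + 10×7 = 367.

367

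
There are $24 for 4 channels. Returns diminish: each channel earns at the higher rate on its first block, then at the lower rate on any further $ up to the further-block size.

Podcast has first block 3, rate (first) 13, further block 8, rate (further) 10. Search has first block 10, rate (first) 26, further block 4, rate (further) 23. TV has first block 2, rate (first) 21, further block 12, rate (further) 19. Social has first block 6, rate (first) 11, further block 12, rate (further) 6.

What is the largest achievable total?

546

Rank every tier by rate: Search/tier1 26 > Search/tier2 23 > TV/tier1 21 > TV/tier2 19 > Podcast/tier1 13 > Social/tier1 11 > Podcast/tier2 10 > Social/tier2 6.
Fill Search tier1 block (10 at 26) ; 14 left.
Search/tier2 (23): +4 ; 10 left.
TV/tier1 (21): +2 ; 8 left.
8 remain; put them into TV tier2 at 19.
Total = 26×10 + 23×4 + 21×2 + 19×8 = 546.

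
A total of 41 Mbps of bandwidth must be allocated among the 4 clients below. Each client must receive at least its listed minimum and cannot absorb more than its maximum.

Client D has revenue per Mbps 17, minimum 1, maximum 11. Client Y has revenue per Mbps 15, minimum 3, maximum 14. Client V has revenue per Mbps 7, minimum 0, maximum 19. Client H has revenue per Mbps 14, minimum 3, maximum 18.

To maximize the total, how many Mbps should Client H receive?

16

Meeting every minimum uses 1+3+0+3 = 7 Mbps, leaving 34.
Order the clients by revenue per Mbps: Client D 17 > Client Y 15 > Client H 14 > Client V 7.
Client D takes 10 more to reach its cap of 11 ; 24 left.
Client Y: +11 to 14 (cap) ; 13 left.
Client H: +13 (room for 15) → 16. Pool exhausted.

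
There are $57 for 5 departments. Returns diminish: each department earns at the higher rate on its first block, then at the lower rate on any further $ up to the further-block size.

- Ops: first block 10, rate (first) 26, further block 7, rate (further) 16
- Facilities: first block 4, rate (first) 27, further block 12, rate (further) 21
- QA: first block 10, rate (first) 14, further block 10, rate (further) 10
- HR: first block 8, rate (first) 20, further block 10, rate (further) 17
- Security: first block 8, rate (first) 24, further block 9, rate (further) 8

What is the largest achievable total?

1222

Rank every tier by rate: Facilities/tier1 27 > Ops/tier1 26 > Security/tier1 24 > Facilities/tier2 21 > HR/tier1 20 > HR/tier2 17 > Ops/tier2 16 > QA/tier1 14 > QA/tier2 10 > Security/tier2 8.
Facilities tier1 at 27: fill all 4 → 53 left.
Ops tier1 at 26: fill all 10 → 43 left.
Security/tier1 (24): +8 → 35 left.
Facilities tier2 at 21: fill all 12 → 23 left.
Fill HR tier1 block (8 at 20) → 15 left.
Fill HR tier2 block (10 at 17) → 5 left.
Ops tier2 at 16: only 5 left, fill 5.
Total = 27×4 + 26×10 + 24×8 + 21×12 + 20×8 + 17×10 + 16×5 = 1222.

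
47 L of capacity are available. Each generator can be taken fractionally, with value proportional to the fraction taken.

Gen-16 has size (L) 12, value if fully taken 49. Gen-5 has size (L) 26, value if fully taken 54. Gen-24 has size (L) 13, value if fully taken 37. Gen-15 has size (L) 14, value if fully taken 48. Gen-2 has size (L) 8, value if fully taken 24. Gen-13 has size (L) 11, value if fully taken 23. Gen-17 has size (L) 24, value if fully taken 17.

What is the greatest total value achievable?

Sort by value density: Gen-16 49/12≈4.08, Gen-15 48/14≈3.43, Gen-2 24/8≈3, Gen-24 37/13≈2.85, Gen-13 23/11≈2.09, Gen-5 54/26≈2.08, Gen-17 17/24≈0.708.
All 12 L of Gen-16 fit (value 49) — 35 remain.
All 14 L of Gen-15 fit (value 48) — 21 remain.
All 8 L of Gen-2 fit (value 24) — 13 remain.
Take all of Gen-24 (13 L, value 37) — 0 L left.
Total value = 158.

158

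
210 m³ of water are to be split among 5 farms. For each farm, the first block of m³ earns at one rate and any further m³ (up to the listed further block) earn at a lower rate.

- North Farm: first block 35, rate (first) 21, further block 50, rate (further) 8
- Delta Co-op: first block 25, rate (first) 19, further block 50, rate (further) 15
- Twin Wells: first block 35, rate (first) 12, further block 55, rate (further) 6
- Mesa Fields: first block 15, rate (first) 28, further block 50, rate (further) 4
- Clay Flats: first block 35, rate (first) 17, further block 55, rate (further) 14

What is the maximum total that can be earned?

Rank every tier by rate: Mesa Fields/first 28 > North Farm/first 21 > Delta Co-op/first 19 > Clay Flats/first 17 > Delta Co-op/second 15 > Clay Flats/second 14 > Twin Wells/first 12 > North Farm/second 8 > Twin Wells/second 6 > Mesa Fields/second 4.
Mesa Fields first at 28: fill all 15 → 195 left.
North Farm first at 21: fill all 35 → 160 left.
Fill Delta Co-op first block (25 at 19) → 135 left.
Clay Flats/first (17): +35 → 100 left.
Delta Co-op/second (15): +50 → 50 left.
Clay Flats/second: +50 of 55 at 14; pool empty.
Total = 28×15 + 21×35 + 19×25 + 17×35 + 15×50 + 14×50 = 3675.

3675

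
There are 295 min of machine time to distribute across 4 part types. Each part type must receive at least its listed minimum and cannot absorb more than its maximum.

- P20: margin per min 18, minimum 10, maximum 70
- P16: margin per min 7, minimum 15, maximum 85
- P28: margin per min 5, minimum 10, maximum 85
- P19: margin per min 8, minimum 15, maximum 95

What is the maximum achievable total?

Meeting every minimum uses 10+15+10+15 = 50 min, leaving 245.
Rank by margin per min: P20 18 > P19 8 > P16 7 > P28 5.
P20: +60 to 70 (cap) ; 185 left.
P19 takes 80 more to reach its cap of 95 ; 105 left.
P16: +70 to 85 (cap) ; 35 left.
Only 35 left; P28 takes them to reach 45.
Total = 18×70 + 7×85 + 5×45 + 8×95 = 2840.

2840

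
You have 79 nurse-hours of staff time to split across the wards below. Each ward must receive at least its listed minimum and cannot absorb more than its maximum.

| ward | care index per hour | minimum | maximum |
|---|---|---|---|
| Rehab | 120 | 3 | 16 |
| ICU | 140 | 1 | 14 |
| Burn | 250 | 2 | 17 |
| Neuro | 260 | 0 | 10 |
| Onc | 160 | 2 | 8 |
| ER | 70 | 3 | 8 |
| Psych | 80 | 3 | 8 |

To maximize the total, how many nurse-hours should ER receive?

6

Meeting every minimum uses 3+1+2+0+2+3+3 = 14 nurse-hours, leaving 65.
Rank by care index per hour: Neuro 260 > Burn 250 > Onc 160 > ICU 140 > Rehab 120 > Psych 80 > ER 70.
Neuro: +10 to 10 (cap) ; 55 left.
Burn: +15 to 17 (cap) ; 40 left.
Onc takes 6 more to reach its cap of 8 ; 34 left.
ICU takes 13 more to reach its cap of 14 ; 21 left.
Rehab: +13 to 16 (cap) ; 8 left.
Psych: +5 to 8 (cap) ; 3 left.
Only 3 left; ER takes them to reach 6.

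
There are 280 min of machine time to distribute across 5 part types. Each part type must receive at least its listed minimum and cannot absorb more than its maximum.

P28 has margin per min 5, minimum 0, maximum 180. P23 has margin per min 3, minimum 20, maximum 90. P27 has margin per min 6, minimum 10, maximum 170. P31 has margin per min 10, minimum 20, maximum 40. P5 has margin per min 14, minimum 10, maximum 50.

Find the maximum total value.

2180

Meeting every minimum uses 0+20+10+20+10 = 60 min, leaving 220.
Rank by margin per min: P5 14 > P31 10 > P27 6 > P28 5 > P23 3.
P5 takes 40 more to reach its cap of 50 → 180 left.
P31 takes 20 more to reach its cap of 40 → 160 left.
P27: +160 to 170 (cap) → 0 left.
Total = 3×20 + 6×170 + 10×40 + 14×50 = 2180.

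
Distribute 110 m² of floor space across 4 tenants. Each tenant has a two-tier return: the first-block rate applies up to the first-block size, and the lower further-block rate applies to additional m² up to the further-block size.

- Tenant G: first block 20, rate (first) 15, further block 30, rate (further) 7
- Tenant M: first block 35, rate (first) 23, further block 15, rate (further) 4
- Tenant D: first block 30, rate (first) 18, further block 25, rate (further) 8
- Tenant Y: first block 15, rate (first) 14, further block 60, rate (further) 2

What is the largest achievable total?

Rank every tier by rate: Tenant M/tier1 23 > Tenant D/tier1 18 > Tenant G/tier1 15 > Tenant Y/tier1 14 > Tenant D/tier2 8 > Tenant G/tier2 7 > Tenant M/tier2 4 > Tenant Y/tier2 2.
Fill Tenant M tier1 block (35 at 23) — 75 left.
Fill Tenant D tier1 block (30 at 18) — 45 left.
Tenant G tier1 at 15: fill all 20 — 25 left.
Tenant Y/tier1 (14): +15 — 10 left.
Tenant D tier2 at 8: only 10 left, fill 10.
Total = 23×35 + 18×30 + 15×20 + 14×15 + 8×10 = 1935.

1935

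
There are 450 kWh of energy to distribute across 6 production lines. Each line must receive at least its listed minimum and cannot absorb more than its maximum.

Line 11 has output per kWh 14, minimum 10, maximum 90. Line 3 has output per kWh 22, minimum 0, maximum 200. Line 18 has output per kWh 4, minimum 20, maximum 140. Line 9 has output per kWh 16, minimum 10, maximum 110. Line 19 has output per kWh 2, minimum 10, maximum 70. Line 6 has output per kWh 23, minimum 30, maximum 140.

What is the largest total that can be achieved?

8980

Meeting every minimum uses 10+0+20+10+10+30 = 80 kWh, leaving 370.
Highest output per kWh first: Line 6 23 > Line 3 22 > Line 9 16 > Line 11 14 > Line 18 4 > Line 19 2.
Line 6: +110 to 140 (cap) — 260 left.
Line 3: +200 to 200 (cap) — 60 left.
Line 9 has room for 100 more but only 60 remain, so it gets 70.
Total = 14×10 + 22×200 + 4×20 + 16×70 + 2×10 + 23×140 = 8980.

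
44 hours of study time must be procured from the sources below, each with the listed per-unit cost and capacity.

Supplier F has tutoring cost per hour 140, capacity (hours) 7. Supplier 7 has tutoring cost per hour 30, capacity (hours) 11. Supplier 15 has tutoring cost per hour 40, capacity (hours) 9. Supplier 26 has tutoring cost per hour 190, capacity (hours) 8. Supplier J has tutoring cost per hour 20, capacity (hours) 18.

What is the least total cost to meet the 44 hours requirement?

1890

Use sources in increasing cost order.
Take 18 from Supplier J at 20 — need 26 more.
Supplier 7 (30): use full 11 — 15 hours to go.
Supplier 15 at 40: take all 9 hours — 6 still needed.
Supplier F (140): take the remaining 6 — done.
Supplier 26: unused.
Cost = 18×20 + 11×30 + 9×40 + 6×140 = 1890.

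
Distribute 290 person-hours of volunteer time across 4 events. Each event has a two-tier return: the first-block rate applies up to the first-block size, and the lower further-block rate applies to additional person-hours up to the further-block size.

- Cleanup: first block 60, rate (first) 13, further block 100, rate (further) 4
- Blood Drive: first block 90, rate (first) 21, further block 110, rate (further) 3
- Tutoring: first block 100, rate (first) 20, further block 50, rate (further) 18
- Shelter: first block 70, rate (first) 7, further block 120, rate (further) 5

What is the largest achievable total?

Order all 8 blocks by rate: Blood Drive/T1 21 > Tutoring/T1 20 > Tutoring/T2 18 > Cleanup/T1 13 > Shelter/T1 7 > Shelter/T2 5 > Cleanup/T2 4 > Blood Drive/T2 3.
Fill Blood Drive T1 block (90 at 21) → 200 left.
Tutoring/T1 (20): +100 → 100 left.
Tutoring/T2 (18): +50 → 50 left.
Cleanup T1 at 13: only 50 left, fill 50.
Total = 21×90 + 20×100 + 18×50 + 13×50 = 5440.

5440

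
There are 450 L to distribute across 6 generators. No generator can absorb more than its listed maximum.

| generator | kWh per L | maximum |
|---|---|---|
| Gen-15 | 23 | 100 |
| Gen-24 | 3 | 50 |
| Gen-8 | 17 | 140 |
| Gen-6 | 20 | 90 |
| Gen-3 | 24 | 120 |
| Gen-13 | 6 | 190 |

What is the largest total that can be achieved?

9360

Rank by kWh per L: Gen-3 24 > Gen-15 23 > Gen-6 20 > Gen-8 17 > Gen-13 6 > Gen-24 3.
Gen-3: +120 to 120 (cap) ; 330 left.
Give Gen-15 100 to hit its cap of 100 ; 230 left.
Gen-6: +90 to 90 (cap) ; 140 left.
Give Gen-8 140 to hit its cap of 140 ; 0 left.
Total = 23×100 + 17×140 + 20×90 + 24×120 = 9360.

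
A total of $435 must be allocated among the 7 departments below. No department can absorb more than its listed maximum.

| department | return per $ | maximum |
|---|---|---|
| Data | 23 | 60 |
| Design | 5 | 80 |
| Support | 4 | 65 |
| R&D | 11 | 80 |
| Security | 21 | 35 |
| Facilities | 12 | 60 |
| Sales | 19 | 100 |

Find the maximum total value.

6095

Rank by return per $: Data 23 > Security 21 > Sales 19 > Facilities 12 > R&D 11 > Design 5 > Support 4.
Give Data 60 to hit its cap of 60 → 375 left.
Security: +35 to 35 (cap) → 340 left.
Give Sales 100 to hit its cap of 100 → 240 left.
Give Facilities 60 to hit its cap of 60 → 180 left.
R&D takes 80 to reach its cap of 80 → 100 left.
Design takes 80 to reach its cap of 80 → 20 left.
Support: +20 (room for 65) → 20. Pool exhausted.
Total = 23×60 + 5×80 + 4×20 + 11×80 + 21×35 + 12×60 + 19×100 = 6095.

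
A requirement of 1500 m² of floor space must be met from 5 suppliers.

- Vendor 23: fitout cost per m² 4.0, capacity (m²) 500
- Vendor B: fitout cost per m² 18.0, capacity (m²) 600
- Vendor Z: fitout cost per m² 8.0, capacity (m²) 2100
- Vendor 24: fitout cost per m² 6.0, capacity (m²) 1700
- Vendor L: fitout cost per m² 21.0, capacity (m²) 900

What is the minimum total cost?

Use suppliers in increasing cost order.
Vendor 23 (4.0): use full 500 ; 1000 m² to go.
Vendor 24 (6.0): take the remaining 1000 ; done.
Vendor Z, Vendor B, Vendor L: unused.
Cost = 500×4.0 + 1000×6.0 = 8000.

8000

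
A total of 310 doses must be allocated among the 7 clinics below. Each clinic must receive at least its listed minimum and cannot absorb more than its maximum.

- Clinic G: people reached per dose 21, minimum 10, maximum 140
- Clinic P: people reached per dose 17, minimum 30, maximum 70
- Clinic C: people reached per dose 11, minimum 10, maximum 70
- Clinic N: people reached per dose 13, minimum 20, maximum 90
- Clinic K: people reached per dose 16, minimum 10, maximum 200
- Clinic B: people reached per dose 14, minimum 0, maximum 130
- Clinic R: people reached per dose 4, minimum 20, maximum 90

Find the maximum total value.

5380

Meeting every minimum uses 10+30+10+20+10+0+20 = 100 doses, leaving 210.
Order the clinics by people reached per dose: Clinic G 21 > Clinic P 17 > Clinic K 16 > Clinic B 14 > Clinic N 13 > Clinic C 11 > Clinic R 4.
Clinic G: +130 to 140 (cap) ; 80 left.
Clinic P takes 40 more to reach its cap of 70 ; 40 left.
Clinic K: +40 (room for 190) → 50. Pool exhausted.
Total = 21×140 + 17×70 + 11×10 + 13×20 + 16×50 + 4×20 = 5380.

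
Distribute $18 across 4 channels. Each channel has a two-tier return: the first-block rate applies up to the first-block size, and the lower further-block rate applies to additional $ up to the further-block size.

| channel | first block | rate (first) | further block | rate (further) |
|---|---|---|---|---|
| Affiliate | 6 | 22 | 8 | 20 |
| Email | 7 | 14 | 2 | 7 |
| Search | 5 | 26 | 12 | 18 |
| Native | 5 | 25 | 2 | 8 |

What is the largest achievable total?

Order all 8 blocks by rate: Search/T1 26 > Native/T1 25 > Affiliate/T1 22 > Affiliate/T2 20 > Search/T2 18 > Email/T1 14 > Native/T2 8 > Email/T2 7.
Search/T1 (26): +5 → 13 left.
Native T1 at 25: fill all 5 → 8 left.
Affiliate T1 at 22: fill all 6 → 2 left.
Affiliate T2 at 20: only 2 left, fill 2.
Total = 26×5 + 25×5 + 22×6 + 20×2 = 427.

427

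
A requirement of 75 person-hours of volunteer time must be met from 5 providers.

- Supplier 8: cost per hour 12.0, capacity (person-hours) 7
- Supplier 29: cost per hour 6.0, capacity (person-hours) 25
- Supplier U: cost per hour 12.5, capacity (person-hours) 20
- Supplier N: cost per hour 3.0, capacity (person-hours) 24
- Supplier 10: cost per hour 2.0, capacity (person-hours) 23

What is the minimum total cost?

304

Fill from the cheapest provider first.
Supplier 10 (2.0): use full 23 ; 52 person-hours to go.
Supplier N (3.0): use full 24 ; 28 person-hours to go.
Take 25 from Supplier 29 at 6.0 ; need 3 more.
Take 3 from Supplier 8 at 12.0 to finish.
Supplier U: unused.
Cost = 23×2.0 + 24×3.0 + 25×6.0 + 3×12.0 = 304.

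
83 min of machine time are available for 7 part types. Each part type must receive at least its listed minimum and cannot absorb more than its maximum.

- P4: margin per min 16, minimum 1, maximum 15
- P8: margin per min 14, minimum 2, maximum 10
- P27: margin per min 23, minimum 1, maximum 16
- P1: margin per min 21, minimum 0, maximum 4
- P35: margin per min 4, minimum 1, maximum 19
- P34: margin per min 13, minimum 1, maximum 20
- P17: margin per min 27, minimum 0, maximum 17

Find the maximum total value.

1555

Meeting every minimum uses 1+2+1+0+1+1+0 = 6 min, leaving 77.
Highest margin per min first: P17 27 > P27 23 > P1 21 > P4 16 > P8 14 > P34 13 > P35 4.
P17: +17 to 17 (cap) — 60 left.
P27 takes 15 more to reach its cap of 16 — 45 left.
P1: +4 to 4 (cap) — 41 left.
P4: +14 to 15 (cap) — 27 left.
Give P8 8 more to hit its cap of 10 — 19 left.
P34: +19 to 20 (cap) — 0 left.
Total = 16×15 + 14×10 + 23×16 + 21×4 + 4×1 + 13×20 + 27×17 = 1555.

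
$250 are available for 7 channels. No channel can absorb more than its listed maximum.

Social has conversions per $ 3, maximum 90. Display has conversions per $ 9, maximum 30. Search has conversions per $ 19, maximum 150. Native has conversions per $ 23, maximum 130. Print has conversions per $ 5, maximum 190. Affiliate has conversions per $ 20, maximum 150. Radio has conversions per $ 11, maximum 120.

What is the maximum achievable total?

5390

Highest conversions per $ first: Native 23 > Affiliate 20 > Search 19 > Radio 11 > Display 9 > Print 5 > Social 3.
Native takes 130 to reach its cap of 130 ; 120 left.
Only 120 left; Affiliate takes them to reach 120.
Total = 23×130 + 20×120 = 5390.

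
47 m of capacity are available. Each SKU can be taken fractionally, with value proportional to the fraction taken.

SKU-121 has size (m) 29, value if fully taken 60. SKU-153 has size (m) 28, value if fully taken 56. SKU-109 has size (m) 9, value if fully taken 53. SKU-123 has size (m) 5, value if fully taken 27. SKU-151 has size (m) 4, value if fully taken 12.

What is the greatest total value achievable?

152

Best value per unit of size first: SKU-109 53/9≈5.89, SKU-123 27/5≈5.4, SKU-151 12/4≈3, SKU-121 60/29≈2.07, SKU-153 56/28≈2.
Take all of SKU-109 (9 m, value 53) → 38 m left.
Take all of SKU-123 (5 m, value 27) → 33 m left.
All 4 m of SKU-151 fit (value 12) → 29 remain.
SKU-121: take in full, 29 m for value 60 → 0 left.
Total value = 152.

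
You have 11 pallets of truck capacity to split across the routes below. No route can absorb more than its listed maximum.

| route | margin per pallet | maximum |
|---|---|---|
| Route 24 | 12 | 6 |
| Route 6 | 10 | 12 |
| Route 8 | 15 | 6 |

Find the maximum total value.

150

Highest margin per pallet first: Route 8 15 > Route 24 12 > Route 6 10.
Route 8: +6 to 6 (cap) — 5 left.
Route 24: +5 (room for 6) → 5. Pool exhausted.
Total = 12×5 + 15×6 = 150.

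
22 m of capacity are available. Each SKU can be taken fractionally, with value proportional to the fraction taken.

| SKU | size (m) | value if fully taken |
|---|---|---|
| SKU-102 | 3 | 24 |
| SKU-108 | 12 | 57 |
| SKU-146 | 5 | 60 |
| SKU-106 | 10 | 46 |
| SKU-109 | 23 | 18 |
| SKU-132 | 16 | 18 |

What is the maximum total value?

Sort by value density: SKU-146 60/5≈12, SKU-102 24/3≈8, SKU-108 57/12≈4.75, SKU-106 46/10≈4.6, SKU-132 18/16≈1.12, SKU-109 18/23≈0.783.
All 5 m of SKU-146 fit (value 60) → 17 remain.
SKU-102: take in full, 3 m for value 24 → 14 left.
Take all of SKU-108 (12 m, value 57) → 2 m left.
2 m left: a 2/10 share of SKU-106 gives 46×2/10 = 9.2.
Total value = 150.2.

150.2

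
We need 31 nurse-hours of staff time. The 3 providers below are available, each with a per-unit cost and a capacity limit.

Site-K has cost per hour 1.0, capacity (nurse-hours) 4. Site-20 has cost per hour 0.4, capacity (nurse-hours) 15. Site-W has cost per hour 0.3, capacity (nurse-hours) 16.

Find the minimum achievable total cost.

10.8

Fill from the cheapest provider first.
Take 16 from Site-W at 0.3 ; need 15 more.
Site-20 at 0.4: take all 15 nurse-hours ; 0 still needed.
Site-K: unused.
Cost = 16×0.3 + 15×0.4 = 10.8.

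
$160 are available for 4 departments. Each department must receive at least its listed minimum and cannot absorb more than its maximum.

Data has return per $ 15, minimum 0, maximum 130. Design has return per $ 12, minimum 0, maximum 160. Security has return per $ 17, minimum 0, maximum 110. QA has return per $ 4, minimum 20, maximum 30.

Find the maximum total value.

2400

Meeting every minimum uses 0+0+0+20 = 20 $, leaving 140.
Order the departments by return per $: Security 17 > Data 15 > Design 12 > QA 4.
Security: +110 to 110 (cap) → 30 left.
Only 30 left; Data takes them to reach 30.
Total = 15×30 + 17×110 + 4×20 = 2400.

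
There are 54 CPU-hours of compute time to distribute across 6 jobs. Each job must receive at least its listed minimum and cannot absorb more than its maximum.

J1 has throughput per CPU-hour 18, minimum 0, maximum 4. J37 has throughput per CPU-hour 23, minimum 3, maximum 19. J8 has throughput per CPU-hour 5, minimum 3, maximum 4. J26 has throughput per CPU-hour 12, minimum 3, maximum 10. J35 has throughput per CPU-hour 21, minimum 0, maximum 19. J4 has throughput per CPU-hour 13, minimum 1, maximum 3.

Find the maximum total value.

1034

Meeting every minimum uses 0+3+3+3+0+1 = 10 CPU-hours, leaving 44.
Order the jobs by throughput per CPU-hour: J37 23 > J35 21 > J1 18 > J4 13 > J26 12 > J8 5.
J37 takes 16 more to reach its cap of 19 — 28 left.
J35 takes 19 more to reach its cap of 19 — 9 left.
J1 takes 4 more to reach its cap of 4 — 5 left.
J4: +2 to 3 (cap) — 3 left.
Only 3 left; J26 takes them to reach 6.
Total = 18×4 + 23×19 + 5×3 + 12×6 + 21×19 + 13×3 = 1034.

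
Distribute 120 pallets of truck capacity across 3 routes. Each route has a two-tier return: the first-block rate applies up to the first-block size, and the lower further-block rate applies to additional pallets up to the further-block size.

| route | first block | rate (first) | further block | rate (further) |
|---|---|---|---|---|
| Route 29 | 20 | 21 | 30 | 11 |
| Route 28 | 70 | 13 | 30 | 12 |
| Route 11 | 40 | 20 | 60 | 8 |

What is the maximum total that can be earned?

Order all 6 blocks by rate: Route 29/first 21 > Route 11/first 20 > Route 28/first 13 > Route 28/second 12 > Route 29/second 11 > Route 11/second 8.
Route 29 first at 21: fill all 20 — 100 left.
Route 11 first at 20: fill all 40 — 60 left.
Route 28/first: +60 of 70 at 13; pool empty.
Total = 21×20 + 20×40 + 13×60 = 2000.

2000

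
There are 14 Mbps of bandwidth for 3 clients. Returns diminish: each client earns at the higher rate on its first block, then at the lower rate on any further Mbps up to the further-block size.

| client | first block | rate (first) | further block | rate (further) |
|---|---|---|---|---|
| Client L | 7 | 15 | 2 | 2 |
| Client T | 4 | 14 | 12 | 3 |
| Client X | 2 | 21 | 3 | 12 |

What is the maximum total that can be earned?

Treat each block as its own option and order by rate: Client X/first 21 > Client L/first 15 > Client T/first 14 > Client X/second 12 > Client T/second 3 > Client L/second 2.
Client X/first (21): +2 → 12 left.
Client L/first (15): +7 → 5 left.
Client T first at 14: fill all 4 → 1 left.
Client X second at 12: only 1 left, fill 1.
Total = 21×2 + 15×7 + 14×4 + 12×1 = 215.

215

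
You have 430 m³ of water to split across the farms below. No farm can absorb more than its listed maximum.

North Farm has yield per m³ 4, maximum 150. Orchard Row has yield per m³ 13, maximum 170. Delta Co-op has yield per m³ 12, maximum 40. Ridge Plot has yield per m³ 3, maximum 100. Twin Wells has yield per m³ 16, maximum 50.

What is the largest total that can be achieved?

Highest yield per m³ first: Twin Wells 16 > Orchard Row 13 > Delta Co-op 12 > North Farm 4 > Ridge Plot 3.
Give Twin Wells 50 to hit its cap of 50 → 380 left.
Give Orchard Row 170 to hit its cap of 170 → 210 left.
Give Delta Co-op 40 to hit its cap of 40 → 170 left.
North Farm takes 150 to reach its cap of 150 → 20 left.
Only 20 left; Ridge Plot takes them to reach 20.
Total = 4×150 + 13×170 + 12×40 + 3×20 + 16×50 = 4150.

4150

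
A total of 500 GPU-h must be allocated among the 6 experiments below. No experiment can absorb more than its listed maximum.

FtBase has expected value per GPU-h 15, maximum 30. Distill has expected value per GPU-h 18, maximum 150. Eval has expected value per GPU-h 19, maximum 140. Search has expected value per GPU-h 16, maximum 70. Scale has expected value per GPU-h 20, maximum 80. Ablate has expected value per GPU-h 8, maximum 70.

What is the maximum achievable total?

Order the experiments by expected value per GPU-h: Scale 20 > Eval 19 > Distill 18 > Search 16 > FtBase 15 > Ablate 8.
Scale takes 80 to reach its cap of 80 — 420 left.
Eval takes 140 to reach its cap of 140 — 280 left.
Distill: +150 to 150 (cap) — 130 left.
Search takes 70 to reach its cap of 70 — 60 left.
FtBase takes 30 to reach its cap of 30 — 30 left.
Ablate has room for 70 but only 30 remain, so it gets 30.
Total = 15×30 + 18×150 + 19×140 + 16×70 + 20×80 + 8×30 = 8770.

8770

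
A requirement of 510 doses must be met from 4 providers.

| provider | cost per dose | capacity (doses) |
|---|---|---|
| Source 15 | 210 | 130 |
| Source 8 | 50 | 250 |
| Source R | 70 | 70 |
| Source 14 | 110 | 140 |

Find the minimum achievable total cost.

43300

Cheapest first:
Take 250 from Source 8 at 50 — need 260 more.
Take 70 from Source R at 70 — need 190 more.
Take 140 from Source 14 at 110 — need 50 more.
Source 15 (210): take the remaining 50 — done.
Cost = 250×50 + 70×70 + 140×110 + 50×210 = 43300.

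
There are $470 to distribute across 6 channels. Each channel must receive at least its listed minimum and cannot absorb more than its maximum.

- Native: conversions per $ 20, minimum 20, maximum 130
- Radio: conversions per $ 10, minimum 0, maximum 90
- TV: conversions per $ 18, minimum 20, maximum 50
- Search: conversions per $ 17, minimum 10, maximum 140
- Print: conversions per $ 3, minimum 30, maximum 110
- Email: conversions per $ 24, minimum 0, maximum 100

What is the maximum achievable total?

8570

Meeting every minimum uses 20+0+20+10+30+0 = 80 $, leaving 390.
Order the channels by conversions per $: Email 24 > Native 20 > TV 18 > Search 17 > Radio 10 > Print 3.
Email: +100 to 100 (cap) ; 290 left.
Native: +110 to 130 (cap) ; 180 left.
TV: +30 to 50 (cap) ; 150 left.
Search: +130 to 140 (cap) ; 20 left.
Only 20 left; Radio takes them to reach 20.
Total = 20×130 + 10×20 + 18×50 + 17×140 + 3×30 + 24×100 = 8570.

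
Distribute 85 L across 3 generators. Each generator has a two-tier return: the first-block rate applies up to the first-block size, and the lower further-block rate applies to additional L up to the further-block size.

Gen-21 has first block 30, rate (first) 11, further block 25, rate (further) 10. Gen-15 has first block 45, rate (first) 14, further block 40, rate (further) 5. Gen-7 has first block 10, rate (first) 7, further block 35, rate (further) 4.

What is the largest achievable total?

1060

Treat each block as its own option and order by rate: Gen-15/first 14 > Gen-21/first 11 > Gen-21/second 10 > Gen-7/first 7 > Gen-15/second 5 > Gen-7/second 4.
Gen-15 first at 14: fill all 45 — 40 left.
Fill Gen-21 first block (30 at 11) — 10 left.
Gen-21/second: +10 of 25 at 10; pool empty.
Total = 14×45 + 11×30 + 10×10 = 1060.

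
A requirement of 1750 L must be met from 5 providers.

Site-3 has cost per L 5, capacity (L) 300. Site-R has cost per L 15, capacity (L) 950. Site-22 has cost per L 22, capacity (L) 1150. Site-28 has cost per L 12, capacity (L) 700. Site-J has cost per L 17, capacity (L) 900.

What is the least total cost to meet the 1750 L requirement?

Fill from the cheapest provider first.
Site-3 (5): use full 300 — 1450 L to go.
Site-28 at 12: take all 700 L — 750 still needed.
Site-R (15): take the remaining 750 — done.
Site-J, Site-22: unused.
Cost = 300×5 + 700×12 + 750×15 = 21150.

21150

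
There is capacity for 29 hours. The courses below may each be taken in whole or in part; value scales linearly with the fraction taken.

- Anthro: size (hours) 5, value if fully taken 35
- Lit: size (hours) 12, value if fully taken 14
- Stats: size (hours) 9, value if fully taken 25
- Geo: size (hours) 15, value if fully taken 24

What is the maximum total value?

84

Sort by value density: Anthro 35/5≈7, Stats 25/9≈2.78, Geo 24/15≈1.6, Lit 14/12≈1.17.
Take all of Anthro (5 hours, value 35) ; 24 hours left.
Stats: take in full, 9 hours for value 25 ; 15 left.
Take all of Geo (15 hours, value 24) ; 0 hours left.
Total value = 84.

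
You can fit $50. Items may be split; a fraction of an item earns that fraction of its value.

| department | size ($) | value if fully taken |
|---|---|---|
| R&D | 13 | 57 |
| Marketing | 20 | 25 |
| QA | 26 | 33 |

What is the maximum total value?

Sort by value density: R&D 57/13≈4.38, QA 33/26≈1.27, Marketing 25/20≈1.25.
R&D: take in full, 13 $ for value 57 — 37 left.
All 26 $ of QA fit (value 33) — 11 remain.
Fill the last 11 $ with part of Marketing: 11/20 of it earns 13.75.
Total value = 103.75.

103.75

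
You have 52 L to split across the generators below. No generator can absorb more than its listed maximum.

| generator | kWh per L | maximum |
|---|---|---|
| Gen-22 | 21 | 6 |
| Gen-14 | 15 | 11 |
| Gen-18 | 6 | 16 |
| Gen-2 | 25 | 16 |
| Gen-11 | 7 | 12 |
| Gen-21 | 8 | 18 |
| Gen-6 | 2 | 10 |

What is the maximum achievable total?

Rank by kWh per L: Gen-2 25 > Gen-22 21 > Gen-14 15 > Gen-21 8 > Gen-11 7 > Gen-18 6 > Gen-6 2.
Gen-2: +16 to 16 (cap) ; 36 left.
Gen-22 takes 6 to reach its cap of 6 ; 30 left.
Give Gen-14 11 to hit its cap of 11 ; 19 left.
Gen-21 takes 18 to reach its cap of 18 ; 1 left.
Gen-11 has room for 12 but only 1 remain, so it gets 1.
Total = 21×6 + 15×11 + 25×16 + 7×1 + 8×18 = 842.

842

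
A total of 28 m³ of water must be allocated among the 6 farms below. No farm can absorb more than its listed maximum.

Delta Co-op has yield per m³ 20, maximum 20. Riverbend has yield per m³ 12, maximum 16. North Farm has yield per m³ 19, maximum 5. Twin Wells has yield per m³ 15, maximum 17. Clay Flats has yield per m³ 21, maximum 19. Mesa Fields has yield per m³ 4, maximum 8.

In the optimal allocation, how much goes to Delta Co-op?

9

Highest yield per m³ first: Clay Flats 21 > Delta Co-op 20 > North Farm 19 > Twin Wells 15 > Riverbend 12 > Mesa Fields 4.
Clay Flats: +19 to 19 (cap) ; 9 left.
Delta Co-op: +9 (room for 20) → 9. Pool exhausted.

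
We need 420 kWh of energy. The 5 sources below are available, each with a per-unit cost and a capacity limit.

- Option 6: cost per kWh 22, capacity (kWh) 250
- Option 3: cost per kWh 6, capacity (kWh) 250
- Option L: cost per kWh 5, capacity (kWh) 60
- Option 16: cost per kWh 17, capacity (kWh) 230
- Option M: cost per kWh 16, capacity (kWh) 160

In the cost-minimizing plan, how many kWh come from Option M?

Fill from the cheapest source first.
Option L at 5: take all 60 kWh ; 360 still needed.
Take 250 from Option 3 at 6 ; need 110 more.
Take 110 from Option M at 16 to finish.
Option 16, Option 6: unused.

110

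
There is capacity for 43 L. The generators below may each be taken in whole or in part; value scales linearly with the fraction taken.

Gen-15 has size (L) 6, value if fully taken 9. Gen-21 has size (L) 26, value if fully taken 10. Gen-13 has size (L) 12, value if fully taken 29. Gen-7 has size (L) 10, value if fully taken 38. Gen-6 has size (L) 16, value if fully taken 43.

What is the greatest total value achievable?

Rank by value-to-size ratio: Gen-7 38/10≈3.8, Gen-6 43/16≈2.69, Gen-13 29/12≈2.42, Gen-15 9/6≈1.5, Gen-21 10/26≈0.385.
Gen-7: take in full, 10 L for value 38 — 33 left.
Take all of Gen-6 (16 L, value 43) — 17 L left.
Gen-13: take in full, 12 L for value 29 — 5 left.
5 L left: a 5/6 share of Gen-15 gives 9×5/6 = 7.5.
Total value = 117.5.

117.5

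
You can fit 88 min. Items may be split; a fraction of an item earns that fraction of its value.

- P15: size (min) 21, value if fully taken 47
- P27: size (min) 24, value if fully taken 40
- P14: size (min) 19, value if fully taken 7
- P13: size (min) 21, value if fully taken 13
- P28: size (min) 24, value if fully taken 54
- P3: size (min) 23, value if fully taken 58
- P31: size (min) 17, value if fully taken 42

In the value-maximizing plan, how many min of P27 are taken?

Sort by value density: P3 58/23≈2.52, P31 42/17≈2.47, P28 54/24≈2.25, P15 47/21≈2.24, P27 40/24≈1.67, P13 13/21≈0.619, P14 7/19≈0.368.
P3: take in full, 23 min for value 58 ; 65 left.
All 17 min of P31 fit (value 42) ; 48 remain.
Take all of P28 (24 min, value 54) ; 24 min left.
Take all of P15 (21 min, value 47) ; 3 min left.
Fill the last 3 min with part of P27: 3/24 of it earns 5.

3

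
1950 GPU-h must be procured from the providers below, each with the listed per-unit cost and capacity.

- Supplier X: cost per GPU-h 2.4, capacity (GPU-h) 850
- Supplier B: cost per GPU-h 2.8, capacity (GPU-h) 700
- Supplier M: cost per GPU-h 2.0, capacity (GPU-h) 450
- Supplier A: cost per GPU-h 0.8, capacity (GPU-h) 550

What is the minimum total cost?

Cheapest first:
Supplier A at 0.8: take all 550 GPU-h — 1400 still needed.
Take 450 from Supplier M at 2.0 — need 950 more.
Supplier X at 2.4: take all 850 GPU-h — 100 still needed.
Take 100 from Supplier B at 2.8 to finish.
Cost = 550×0.8 + 450×2.0 + 850×2.4 + 100×2.8 = 3660.

3660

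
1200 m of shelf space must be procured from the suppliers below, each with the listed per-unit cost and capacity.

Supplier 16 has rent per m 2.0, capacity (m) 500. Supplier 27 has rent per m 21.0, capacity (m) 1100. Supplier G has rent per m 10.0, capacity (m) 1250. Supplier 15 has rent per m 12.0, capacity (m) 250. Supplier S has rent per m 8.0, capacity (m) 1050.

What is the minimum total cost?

6600

Use suppliers in increasing cost order.
Supplier 16 at 2.0: take all 500 m — 700 still needed.
Supplier S at 8.0: take 700 of its 1050 — requirement met.
Supplier G, Supplier 15, Supplier 27: unused.
Cost = 500×2.0 + 700×8.0 = 6600.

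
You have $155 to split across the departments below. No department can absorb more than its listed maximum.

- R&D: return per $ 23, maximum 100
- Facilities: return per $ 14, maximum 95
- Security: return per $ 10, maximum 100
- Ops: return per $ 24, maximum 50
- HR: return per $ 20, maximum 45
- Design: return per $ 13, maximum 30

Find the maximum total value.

Order the departments by return per $: Ops 24 > R&D 23 > HR 20 > Facilities 14 > Design 13 > Security 10.
Ops takes 50 to reach its cap of 50 ; 105 left.
R&D takes 100 to reach its cap of 100 ; 5 left.
HR has room for 45 but only 5 remain, so it gets 5.
Total = 23×100 + 24×50 + 20×5 = 3600.

3600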